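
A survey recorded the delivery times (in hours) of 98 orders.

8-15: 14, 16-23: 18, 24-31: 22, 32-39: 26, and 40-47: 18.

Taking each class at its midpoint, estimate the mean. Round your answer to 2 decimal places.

Midpoints: 11.5, 19.5, 27.5, 35.5, 43.5
Σfm = 14×11.5 + 18×19.5 + 22×27.5 + 26×35.5 + 18×43.5 = 2823
n = Σf = 98
Mean = 2823 / 98 = 28.8061

28.81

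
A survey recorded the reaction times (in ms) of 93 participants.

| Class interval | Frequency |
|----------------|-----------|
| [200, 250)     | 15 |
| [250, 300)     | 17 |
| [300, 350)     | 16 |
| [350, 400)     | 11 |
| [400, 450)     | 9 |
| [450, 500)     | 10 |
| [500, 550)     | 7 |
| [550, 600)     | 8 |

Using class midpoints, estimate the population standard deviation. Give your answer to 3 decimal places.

Midpoints: 225, 275, 325, 375, 425, 475, 525, 575
n = 93, Σfm = 34225, mean = 368.0108
Σfm² = 13738125
Σf(m − x̄)² = Σfm² − (Σfm)²/n = 13738125 − 34225²/93 = 1142956.9892
Population variance = 1142956.9892 / 93 = 12289.8601
Standard deviation = √12289.8601 = 110.8596

110.860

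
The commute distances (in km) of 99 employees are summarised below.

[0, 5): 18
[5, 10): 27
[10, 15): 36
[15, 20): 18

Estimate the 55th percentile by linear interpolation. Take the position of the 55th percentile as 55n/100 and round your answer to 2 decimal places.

Cumulative frequencies: 18, 45, 81, 99
n = 99; position = 55n/100 = 54.45.
This falls in the class [10, 15): L = 10, F = 45, f = 36, h = 5.
55th percentile ≈ 10 + ((54.45 − 45) / 36) × 5 = 11.3125

11.31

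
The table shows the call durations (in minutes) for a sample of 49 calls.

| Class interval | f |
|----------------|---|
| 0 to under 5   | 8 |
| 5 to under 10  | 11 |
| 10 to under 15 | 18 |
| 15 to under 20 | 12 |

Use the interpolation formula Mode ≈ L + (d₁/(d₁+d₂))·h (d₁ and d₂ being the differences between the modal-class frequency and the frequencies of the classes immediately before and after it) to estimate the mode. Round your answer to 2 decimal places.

12.69

Modal class: 10 to under 15 (highest frequency 18).
d₁ = 18 − 11 = 7, d₂ = 18 − 12 = 6
Mode ≈ 10 + (7/(7+6)) × 5 = 10 + 2.6923 = 12.6923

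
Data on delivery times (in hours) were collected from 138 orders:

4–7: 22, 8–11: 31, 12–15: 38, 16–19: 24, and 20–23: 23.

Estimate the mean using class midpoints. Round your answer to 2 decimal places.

Midpoints: 5.5, 9.5, 13.5, 17.5, 21.5
Σfm = 22×5.5 + 31×9.5 + 38×13.5 + 24×17.5 + 23×21.5 = 1843
n = Σf = 138
Mean = 1843 / 138 = 13.3551

13.36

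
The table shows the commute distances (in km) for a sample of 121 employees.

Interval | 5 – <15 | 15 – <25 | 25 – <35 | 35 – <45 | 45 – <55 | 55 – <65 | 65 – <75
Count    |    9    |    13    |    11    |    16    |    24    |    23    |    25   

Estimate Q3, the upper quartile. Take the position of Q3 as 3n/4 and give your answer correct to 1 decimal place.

Cumulative frequencies: 9, 22, 33, 49, 73, 96, 121
n = 121; position = 3n/4 = 90.75.
This falls in the class 55 – <65: L = 55, F = 73, f = 23, h = 10.
Upper quartile ≈ 55 + ((90.75 − 73) / 23) × 10 = 62.7174

62.7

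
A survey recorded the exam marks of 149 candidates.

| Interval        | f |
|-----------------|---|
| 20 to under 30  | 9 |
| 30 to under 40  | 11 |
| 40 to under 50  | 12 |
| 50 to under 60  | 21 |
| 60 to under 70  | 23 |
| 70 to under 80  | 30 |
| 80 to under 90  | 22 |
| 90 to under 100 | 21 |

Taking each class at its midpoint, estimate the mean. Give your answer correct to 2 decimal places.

66.54

Midpoints: 25, 35, 45, 55, 65, 75, 85, 95
Σfm = 9×25 + 11×35 + 12×45 + 21×55 + 23×65 + 30×75 + 22×85 + 21×95 = 9915
n = Σf = 149
Mean = 9915 / 149 = 66.5436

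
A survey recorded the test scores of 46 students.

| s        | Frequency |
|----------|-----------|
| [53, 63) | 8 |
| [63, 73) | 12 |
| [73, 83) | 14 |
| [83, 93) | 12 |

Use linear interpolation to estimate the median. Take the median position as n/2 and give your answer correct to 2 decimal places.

75.14

Cumulative frequencies: 8, 20, 34, 46
n = 46; position = n/2 = 23.
This falls in the class [73, 83): L = 73, F = 20, f = 14, h = 10.
Median ≈ 73 + ((23 − 20) / 14) × 10 = 75.1429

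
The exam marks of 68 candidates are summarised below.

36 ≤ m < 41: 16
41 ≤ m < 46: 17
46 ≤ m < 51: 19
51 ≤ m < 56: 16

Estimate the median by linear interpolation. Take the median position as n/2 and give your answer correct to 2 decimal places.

Cumulative frequencies: 16, 33, 52, 68
n = 68; position = n/2 = 34.
This falls in the class 46 ≤ m < 51: L = 46, F = 33, f = 19, h = 5.
Median ≈ 46 + ((34 − 33) / 19) × 5 = 46.2632

46.26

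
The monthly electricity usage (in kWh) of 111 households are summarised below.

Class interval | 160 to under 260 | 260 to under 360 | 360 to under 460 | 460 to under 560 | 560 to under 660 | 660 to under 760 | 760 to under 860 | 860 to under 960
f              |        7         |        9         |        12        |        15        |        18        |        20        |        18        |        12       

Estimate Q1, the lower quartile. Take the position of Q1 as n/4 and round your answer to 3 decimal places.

457.917

Cumulative frequencies: 7, 16, 28, 43, 61, 81, 99, 111
n = 111; position = n/4 = 27.75.
This falls in the class 360 to under 460: L = 360, F = 16, f = 12, h = 100.
Lower quartile ≈ 360 + ((27.75 − 16) / 12) × 100 = 457.9167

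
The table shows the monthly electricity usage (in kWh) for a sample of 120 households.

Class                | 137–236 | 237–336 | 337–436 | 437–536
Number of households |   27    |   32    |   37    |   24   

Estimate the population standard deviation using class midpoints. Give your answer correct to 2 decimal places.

Midpoints: 186.5, 286.5, 386.5, 486.5
n = 120, Σfm = 40180, mean = 334.8333
Σfm² = 14773270
Σf(m − x̄)² = Σfm² − (Σfm)²/n = 14773270 − 40180²/120 = 1319666.6667
Population variance = 1319666.6667 / 120 = 10997.2222
Standard deviation = √10997.2222 = 104.8676

104.87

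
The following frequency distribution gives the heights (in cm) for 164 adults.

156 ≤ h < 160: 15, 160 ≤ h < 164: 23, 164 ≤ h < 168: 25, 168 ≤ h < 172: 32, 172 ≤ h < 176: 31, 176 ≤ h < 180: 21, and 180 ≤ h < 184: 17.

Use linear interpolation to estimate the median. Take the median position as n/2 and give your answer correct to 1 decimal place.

Cumulative frequencies: 15, 38, 63, 95, 126, 147, 164
n = 164; position = n/2 = 82.
This falls in the class 168 ≤ h < 172: L = 168, F = 63, f = 32, h = 4.
Median ≈ 168 + ((82 − 63) / 32) × 4 = 170.3750

170.4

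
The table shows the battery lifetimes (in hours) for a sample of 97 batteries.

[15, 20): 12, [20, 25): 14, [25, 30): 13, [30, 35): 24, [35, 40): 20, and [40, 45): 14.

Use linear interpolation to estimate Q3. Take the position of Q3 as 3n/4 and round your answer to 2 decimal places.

37.44

Cumulative frequencies: 12, 26, 39, 63, 83, 97
n = 97; position = 3n/4 = 72.75.
This falls in the class [35, 40): L = 35, F = 63, f = 20, h = 5.
Upper quartile ≈ 35 + ((72.75 − 63) / 20) × 5 = 37.4375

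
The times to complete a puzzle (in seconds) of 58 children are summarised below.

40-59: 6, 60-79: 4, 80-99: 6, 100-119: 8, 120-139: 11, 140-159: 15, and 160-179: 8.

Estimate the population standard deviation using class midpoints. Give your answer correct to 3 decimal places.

37.160

Midpoints: 49.5, 69.5, 89.5, 109.5, 129.5, 149.5, 169.5
n = 58, Σfm = 7011, mean = 120.8793
Σfm² = 927574.5
Σf(m − x̄)² = Σfm² − (Σfm)²/n = 927574.5 − 7011²/58 = 80089.6552
Population variance = 80089.6552 / 58 = 1380.8561
Standard deviation = √1380.8561 = 37.1599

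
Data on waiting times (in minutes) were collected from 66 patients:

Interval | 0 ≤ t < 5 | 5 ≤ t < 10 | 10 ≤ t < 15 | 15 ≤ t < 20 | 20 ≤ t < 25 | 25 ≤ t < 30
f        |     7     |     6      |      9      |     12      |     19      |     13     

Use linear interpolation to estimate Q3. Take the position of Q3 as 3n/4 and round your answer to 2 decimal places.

Cumulative frequencies: 7, 13, 22, 34, 53, 66
n = 66; position = 3n/4 = 49.5.
This falls in the class 20 ≤ t < 25: L = 20, F = 34, f = 19, h = 5.
Upper quartile ≈ 20 + ((49.5 − 34) / 19) × 5 = 24.0789

24.08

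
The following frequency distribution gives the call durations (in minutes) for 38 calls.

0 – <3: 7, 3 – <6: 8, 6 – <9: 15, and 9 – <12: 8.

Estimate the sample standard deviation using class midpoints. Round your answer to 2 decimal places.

3.07

Midpoints: 1.5, 4.5, 7.5, 10.5
n = 38, Σfm = 243, mean = 6.3947
Σfm² = 1903.5
Σf(m − x̄)² = Σfm² − (Σfm)²/n = 1903.5 − 243²/38 = 349.5789
Sample variance = 349.5789 / 37 = 9.4481
Standard deviation = √9.4481 = 3.0738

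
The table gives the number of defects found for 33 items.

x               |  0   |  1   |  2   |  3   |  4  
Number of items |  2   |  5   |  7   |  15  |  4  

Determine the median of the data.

Cumulative frequencies: 2, 7, 14, 29, 33
n = 33, so the median is the value in position (n+1)/2 = 17.
Position 17 falls at value 3.

3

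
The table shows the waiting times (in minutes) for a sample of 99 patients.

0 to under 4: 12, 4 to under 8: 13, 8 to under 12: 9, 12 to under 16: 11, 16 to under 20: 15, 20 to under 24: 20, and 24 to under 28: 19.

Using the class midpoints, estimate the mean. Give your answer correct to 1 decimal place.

Midpoints: 2, 6, 10, 14, 18, 22, 26
Σfm = 12×2 + 13×6 + 9×10 + 11×14 + 15×18 + 20×22 + 19×26 = 1550
n = Σf = 99
Mean = 1550 / 99 = 15.6566

15.7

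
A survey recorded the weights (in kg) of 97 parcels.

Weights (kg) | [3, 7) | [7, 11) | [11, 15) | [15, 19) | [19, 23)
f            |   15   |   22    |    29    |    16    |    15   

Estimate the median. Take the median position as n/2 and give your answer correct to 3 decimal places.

12.586

Cumulative frequencies: 15, 37, 66, 82, 97
n = 97; position = n/2 = 48.5.
This falls in the class [11, 15): L = 11, F = 37, f = 29, h = 4.
Median ≈ 11 + ((48.5 − 37) / 29) × 4 = 12.5862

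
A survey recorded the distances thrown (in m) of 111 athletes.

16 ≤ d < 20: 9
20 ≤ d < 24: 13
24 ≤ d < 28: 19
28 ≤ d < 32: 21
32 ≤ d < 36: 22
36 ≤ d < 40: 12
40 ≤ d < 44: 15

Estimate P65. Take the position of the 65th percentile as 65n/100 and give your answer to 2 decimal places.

33.85

Cumulative frequencies: 9, 22, 41, 62, 84, 96, 111
n = 111; position = 65n/100 = 72.15.
This falls in the class 32 ≤ d < 36: L = 32, F = 62, f = 22, h = 4.
65th percentile ≈ 32 + ((72.15 − 62) / 22) × 4 = 33.8455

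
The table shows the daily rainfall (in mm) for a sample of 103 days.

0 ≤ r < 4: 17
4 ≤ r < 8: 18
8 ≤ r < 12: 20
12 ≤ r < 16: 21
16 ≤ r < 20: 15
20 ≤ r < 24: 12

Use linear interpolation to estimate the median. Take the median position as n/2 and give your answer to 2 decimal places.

Cumulative frequencies: 17, 35, 55, 76, 91, 103
n = 103; position = n/2 = 51.5.
This falls in the class 8 ≤ r < 12: L = 8, F = 35, f = 20, h = 4.
Median ≈ 8 + ((51.5 − 35) / 20) × 4 = 11.3000

11.30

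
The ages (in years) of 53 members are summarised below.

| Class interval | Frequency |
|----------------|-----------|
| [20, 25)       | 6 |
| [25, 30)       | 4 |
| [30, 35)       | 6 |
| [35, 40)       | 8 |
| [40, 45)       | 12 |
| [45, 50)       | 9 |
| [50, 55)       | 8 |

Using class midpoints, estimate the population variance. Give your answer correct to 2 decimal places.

88.15

Midpoints: 22.5, 27.5, 32.5, 37.5, 42.5, 47.5, 52.5
n = 53, Σfm = 2097.5, mean = 39.5755
Σfm² = 87681.25
Σf(m − x̄)² = Σfm² − (Σfm)²/n = 87681.25 − 2097.5²/53 = 4671.6981
Population variance = 4671.6981 / 53 = 88.1452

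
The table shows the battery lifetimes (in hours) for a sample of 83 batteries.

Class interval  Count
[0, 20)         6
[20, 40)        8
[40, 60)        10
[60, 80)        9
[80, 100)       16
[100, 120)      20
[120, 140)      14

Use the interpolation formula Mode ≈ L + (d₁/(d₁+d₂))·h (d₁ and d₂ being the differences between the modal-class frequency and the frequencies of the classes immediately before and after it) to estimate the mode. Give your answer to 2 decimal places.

Modal class: [100, 120) (highest frequency 20).
d₁ = 20 − 16 = 4, d₂ = 20 − 14 = 6
Mode ≈ 100 + (4/(4+6)) × 20 = 100 + 8.0000 = 108.0000

108.00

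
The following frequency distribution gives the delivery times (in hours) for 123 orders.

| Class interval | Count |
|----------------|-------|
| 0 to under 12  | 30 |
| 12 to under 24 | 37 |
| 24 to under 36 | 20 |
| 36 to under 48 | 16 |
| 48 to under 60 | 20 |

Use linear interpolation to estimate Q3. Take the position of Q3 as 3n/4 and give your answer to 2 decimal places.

39.94

Cumulative frequencies: 30, 67, 87, 103, 123
n = 123; position = 3n/4 = 92.25.
This falls in the class 36 to under 48: L = 36, F = 87, f = 16, h = 12.
Upper quartile ≈ 36 + ((92.25 − 87) / 16) × 12 = 39.9375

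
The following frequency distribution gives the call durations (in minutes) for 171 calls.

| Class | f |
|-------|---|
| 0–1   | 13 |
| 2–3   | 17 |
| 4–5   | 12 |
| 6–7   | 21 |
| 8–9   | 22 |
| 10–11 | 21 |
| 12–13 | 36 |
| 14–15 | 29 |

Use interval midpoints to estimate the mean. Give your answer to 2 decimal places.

Midpoints: 0.5, 2.5, 4.5, 6.5, 8.5, 10.5, 12.5, 14.5
Σfm = 13×0.5 + 17×2.5 + 12×4.5 + 21×6.5 + 22×8.5 + 21×10.5 + 36×12.5 + 29×14.5 = 1517.5
n = Σf = 171
Mean = 1517.5 / 171 = 8.8743

8.87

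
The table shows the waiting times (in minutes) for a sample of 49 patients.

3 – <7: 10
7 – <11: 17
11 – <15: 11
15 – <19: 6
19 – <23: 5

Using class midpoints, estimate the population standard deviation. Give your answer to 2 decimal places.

4.92

Midpoints: 5, 9, 13, 17, 21
n = 49, Σfm = 553, mean = 11.2857
Σfm² = 7425
Σf(m − x̄)² = Σfm² − (Σfm)²/n = 7425 − 553²/49 = 1184.0000
Population variance = 1184.0000 / 49 = 24.1633
Standard deviation = √24.1633 = 4.9156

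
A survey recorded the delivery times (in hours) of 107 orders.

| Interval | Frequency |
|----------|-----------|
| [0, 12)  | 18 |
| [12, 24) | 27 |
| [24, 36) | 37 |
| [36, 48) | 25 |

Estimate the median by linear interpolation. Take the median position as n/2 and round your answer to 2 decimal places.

Cumulative frequencies: 18, 45, 82, 107
n = 107; position = n/2 = 53.5.
This falls in the class [24, 36): L = 24, F = 45, f = 37, h = 12.
Median ≈ 24 + ((53.5 − 45) / 37) × 12 = 26.7568

26.76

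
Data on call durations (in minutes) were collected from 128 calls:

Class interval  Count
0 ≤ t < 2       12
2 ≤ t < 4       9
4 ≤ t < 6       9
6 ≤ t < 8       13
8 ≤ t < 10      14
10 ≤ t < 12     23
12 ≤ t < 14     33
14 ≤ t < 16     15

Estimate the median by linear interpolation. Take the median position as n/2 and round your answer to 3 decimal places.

10.609

Cumulative frequencies: 12, 21, 30, 43, 57, 80, 113, 128
n = 128; position = n/2 = 64.
This falls in the class 10 ≤ t < 12: L = 10, F = 57, f = 23, h = 2.
Median ≈ 10 + ((64 − 57) / 23) × 2 = 10.6087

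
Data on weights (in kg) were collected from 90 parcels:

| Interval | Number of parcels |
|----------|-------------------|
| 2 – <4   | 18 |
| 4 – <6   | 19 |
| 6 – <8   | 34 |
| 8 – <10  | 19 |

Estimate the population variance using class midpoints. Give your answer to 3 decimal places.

Midpoints: 3, 5, 7, 9
n = 90, Σfm = 558, mean = 6.2000
Σfm² = 3842
Σf(m − x̄)² = Σfm² − (Σfm)²/n = 3842 − 558²/90 = 382.4000
Population variance = 382.4000 / 90 = 4.2489

4.249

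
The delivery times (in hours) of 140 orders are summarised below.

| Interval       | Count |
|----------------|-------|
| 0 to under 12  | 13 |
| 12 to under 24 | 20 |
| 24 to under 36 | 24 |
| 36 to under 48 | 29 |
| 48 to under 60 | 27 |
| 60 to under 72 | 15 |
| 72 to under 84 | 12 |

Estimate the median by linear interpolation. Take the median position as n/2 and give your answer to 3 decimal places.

41.379

Cumulative frequencies: 13, 33, 57, 86, 113, 128, 140
n = 140; position = n/2 = 70.
This falls in the class 36 to under 48: L = 36, F = 57, f = 29, h = 12.
Median ≈ 36 + ((70 − 57) / 29) × 12 = 41.3793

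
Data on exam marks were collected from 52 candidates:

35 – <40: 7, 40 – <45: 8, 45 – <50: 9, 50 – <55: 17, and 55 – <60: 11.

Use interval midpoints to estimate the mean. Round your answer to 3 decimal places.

Midpoints: 37.5, 42.5, 47.5, 52.5, 57.5
Σfm = 7×37.5 + 8×42.5 + 9×47.5 + 17×52.5 + 11×57.5 = 2555
n = Σf = 52
Mean = 2555 / 52 = 49.1346

49.135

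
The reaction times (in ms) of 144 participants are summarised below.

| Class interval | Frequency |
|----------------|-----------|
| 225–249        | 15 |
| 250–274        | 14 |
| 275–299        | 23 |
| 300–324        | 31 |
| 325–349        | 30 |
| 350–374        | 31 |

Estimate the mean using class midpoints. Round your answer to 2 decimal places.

Midpoints: 237, 262, 287, 312, 337, 362
Σfm = 15×237 + 14×262 + 23×287 + 31×312 + 30×337 + 31×362 = 44828
n = Σf = 144
Mean = 44828 / 144 = 311.3056

311.31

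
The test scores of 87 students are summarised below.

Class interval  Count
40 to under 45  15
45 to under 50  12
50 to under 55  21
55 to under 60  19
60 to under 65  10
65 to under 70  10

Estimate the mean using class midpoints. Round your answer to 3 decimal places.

Midpoints: 42.5, 47.5, 52.5, 57.5, 62.5, 67.5
Σfm = 15×42.5 + 12×47.5 + 21×52.5 + 19×57.5 + 10×62.5 + 10×67.5 = 4702.5
n = Σf = 87
Mean = 4702.5 / 87 = 54.0517

54.052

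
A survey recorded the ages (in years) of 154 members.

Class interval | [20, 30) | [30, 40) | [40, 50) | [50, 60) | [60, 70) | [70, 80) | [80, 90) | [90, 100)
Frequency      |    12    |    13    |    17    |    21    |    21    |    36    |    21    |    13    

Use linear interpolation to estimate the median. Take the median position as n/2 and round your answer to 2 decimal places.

Cumulative frequencies: 12, 25, 42, 63, 84, 120, 141, 154
n = 154; position = n/2 = 77.
This falls in the class [60, 70): L = 60, F = 63, f = 21, h = 10.
Median ≈ 60 + ((77 − 63) / 21) × 10 = 66.6667

66.67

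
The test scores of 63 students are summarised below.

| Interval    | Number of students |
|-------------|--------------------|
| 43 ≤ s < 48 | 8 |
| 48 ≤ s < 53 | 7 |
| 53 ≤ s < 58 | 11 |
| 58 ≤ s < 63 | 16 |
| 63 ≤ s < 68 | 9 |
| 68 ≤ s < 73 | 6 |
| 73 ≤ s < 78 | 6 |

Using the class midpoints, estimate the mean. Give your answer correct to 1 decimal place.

Midpoints: 45.5, 50.5, 55.5, 60.5, 65.5, 70.5, 75.5
Σfm = 8×45.5 + 7×50.5 + 11×55.5 + 16×60.5 + 9×65.5 + 6×70.5 + 6×75.5 = 3761.5
n = Σf = 63
Mean = 3761.5 / 63 = 59.7063

59.7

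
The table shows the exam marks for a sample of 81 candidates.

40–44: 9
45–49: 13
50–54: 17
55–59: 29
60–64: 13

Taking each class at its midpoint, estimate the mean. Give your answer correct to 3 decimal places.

Midpoints: 42, 47, 52, 57, 62
Σfm = 9×42 + 13×47 + 17×52 + 29×57 + 13×62 = 4332
n = Σf = 81
Mean = 4332 / 81 = 53.4815

53.481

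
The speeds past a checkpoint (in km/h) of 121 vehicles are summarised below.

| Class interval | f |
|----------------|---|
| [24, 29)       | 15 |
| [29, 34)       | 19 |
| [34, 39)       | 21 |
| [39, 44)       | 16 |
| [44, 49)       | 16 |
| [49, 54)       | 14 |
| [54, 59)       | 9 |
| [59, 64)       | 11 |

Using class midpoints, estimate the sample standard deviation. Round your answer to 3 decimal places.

10.801

Midpoints: 26.5, 31.5, 36.5, 41.5, 46.5, 51.5, 56.5, 61.5
n = 121, Σfm = 5076.5, mean = 41.9545
Σfm² = 226982.25
Σf(m − x̄)² = Σfm² − (Σfm)²/n = 226982.25 − 5076.5²/121 = 14000.0000
Sample variance = 14000.0000 / 120 = 116.6667
Standard deviation = √116.6667 = 10.8012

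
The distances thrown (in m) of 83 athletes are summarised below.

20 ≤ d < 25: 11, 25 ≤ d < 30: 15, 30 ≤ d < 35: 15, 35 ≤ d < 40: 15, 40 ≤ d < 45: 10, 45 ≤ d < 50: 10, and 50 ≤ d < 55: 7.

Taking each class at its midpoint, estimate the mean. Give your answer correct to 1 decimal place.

35.9

Midpoints: 22.5, 27.5, 32.5, 37.5, 42.5, 47.5, 52.5
Σfm = 11×22.5 + 15×27.5 + 15×32.5 + 15×37.5 + 10×42.5 + 10×47.5 + 7×52.5 = 2977.5
n = Σf = 83
Mean = 2977.5 / 83 = 35.8735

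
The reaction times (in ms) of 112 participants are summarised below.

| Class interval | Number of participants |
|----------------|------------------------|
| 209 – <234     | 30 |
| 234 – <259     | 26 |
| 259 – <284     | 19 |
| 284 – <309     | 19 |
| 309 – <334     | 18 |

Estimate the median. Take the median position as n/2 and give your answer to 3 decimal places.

259.000

Cumulative frequencies: 30, 56, 75, 94, 112
n = 112; position = n/2 = 56.
This falls in the class 234 – <259: L = 234, F = 30, f = 26, h = 25.
Median ≈ 234 + ((56 − 30) / 26) × 25 = 259.0000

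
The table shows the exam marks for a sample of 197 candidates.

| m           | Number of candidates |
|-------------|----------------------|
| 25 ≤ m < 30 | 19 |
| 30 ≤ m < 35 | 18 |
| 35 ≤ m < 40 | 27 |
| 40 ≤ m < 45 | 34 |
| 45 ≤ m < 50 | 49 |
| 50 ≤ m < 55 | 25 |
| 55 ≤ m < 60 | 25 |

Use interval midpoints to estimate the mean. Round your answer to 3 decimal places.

43.871

Midpoints: 27.5, 32.5, 37.5, 42.5, 47.5, 52.5, 57.5
Σfm = 19×27.5 + 18×32.5 + 27×37.5 + 34×42.5 + 49×47.5 + 25×52.5 + 25×57.5 = 8642.5
n = Σf = 197
Mean = 8642.5 / 197 = 43.8706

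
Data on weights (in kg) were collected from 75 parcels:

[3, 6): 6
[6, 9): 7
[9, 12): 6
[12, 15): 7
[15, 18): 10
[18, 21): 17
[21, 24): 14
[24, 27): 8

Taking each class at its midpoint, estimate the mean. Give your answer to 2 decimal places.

Midpoints: 4.5, 7.5, 10.5, 13.5, 16.5, 19.5, 22.5, 25.5
Σfm = 6×4.5 + 7×7.5 + 6×10.5 + 7×13.5 + 10×16.5 + 17×19.5 + 14×22.5 + 8×25.5 = 1252.5
n = Σf = 75
Mean = 1252.5 / 75 = 16.7000

16.70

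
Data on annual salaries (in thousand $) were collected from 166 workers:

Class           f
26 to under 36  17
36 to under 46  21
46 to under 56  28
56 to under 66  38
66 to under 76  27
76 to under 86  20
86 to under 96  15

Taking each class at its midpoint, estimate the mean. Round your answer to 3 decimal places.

60.458

Midpoints: 31, 41, 51, 61, 71, 81, 91
Σfm = 17×31 + 21×41 + 28×51 + 38×61 + 27×71 + 20×81 + 15×91 = 10036
n = Σf = 166
Mean = 10036 / 166 = 60.4578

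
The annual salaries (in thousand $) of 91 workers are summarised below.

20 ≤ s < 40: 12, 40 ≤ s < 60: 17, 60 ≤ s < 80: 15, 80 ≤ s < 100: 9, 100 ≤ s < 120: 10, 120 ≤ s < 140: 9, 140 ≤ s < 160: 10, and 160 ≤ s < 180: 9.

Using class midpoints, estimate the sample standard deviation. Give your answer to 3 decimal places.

Midpoints: 30, 50, 70, 90, 110, 130, 150, 170
n = 91, Σfm = 8370, mean = 91.9780
Σfm² = 957900
Σf(m − x̄)² = Σfm² − (Σfm)²/n = 957900 − 8370²/91 = 188043.9560
Sample variance = 188043.9560 / 90 = 2089.3773
Standard deviation = √2089.3773 = 45.7097

45.710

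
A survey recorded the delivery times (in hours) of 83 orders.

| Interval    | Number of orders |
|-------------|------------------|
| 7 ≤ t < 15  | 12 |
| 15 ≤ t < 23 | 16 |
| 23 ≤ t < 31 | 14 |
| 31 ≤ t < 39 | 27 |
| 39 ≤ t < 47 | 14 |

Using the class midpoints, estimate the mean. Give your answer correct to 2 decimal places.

Midpoints: 11, 19, 27, 35, 43
Σfm = 12×11 + 16×19 + 14×27 + 27×35 + 14×43 = 2361
n = Σf = 83
Mean = 2361 / 83 = 28.4458

28.45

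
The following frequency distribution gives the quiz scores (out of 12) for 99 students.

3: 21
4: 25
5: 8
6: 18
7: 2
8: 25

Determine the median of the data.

Cumulative frequencies: 21, 46, 54, 72, 74, 99
n = 99, so the median is the value in position (n+1)/2 = 50.
Position 50 falls at value 5.

5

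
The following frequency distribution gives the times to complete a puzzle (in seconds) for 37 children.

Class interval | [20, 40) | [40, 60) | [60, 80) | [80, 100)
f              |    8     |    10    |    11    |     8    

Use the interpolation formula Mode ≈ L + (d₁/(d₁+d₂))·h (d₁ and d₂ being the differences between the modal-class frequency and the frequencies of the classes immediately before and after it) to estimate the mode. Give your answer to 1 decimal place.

Modal class: [60, 80) (highest frequency 11).
d₁ = 11 − 10 = 1, d₂ = 11 − 8 = 3
Mode ≈ 60 + (1/(1+3)) × 20 = 60 + 5.0000 = 65.0000

65.0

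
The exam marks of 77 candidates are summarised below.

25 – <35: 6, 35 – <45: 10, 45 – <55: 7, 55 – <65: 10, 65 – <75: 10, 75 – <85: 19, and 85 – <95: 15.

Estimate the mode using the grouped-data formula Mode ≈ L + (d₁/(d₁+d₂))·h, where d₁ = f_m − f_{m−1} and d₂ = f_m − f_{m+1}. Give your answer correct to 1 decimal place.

Modal class: 75 – <85 (highest frequency 19).
d₁ = 19 − 10 = 9, d₂ = 19 − 15 = 4
Mode ≈ 75 + (9/(9+4)) × 10 = 75 + 6.9231 = 81.9231

81.9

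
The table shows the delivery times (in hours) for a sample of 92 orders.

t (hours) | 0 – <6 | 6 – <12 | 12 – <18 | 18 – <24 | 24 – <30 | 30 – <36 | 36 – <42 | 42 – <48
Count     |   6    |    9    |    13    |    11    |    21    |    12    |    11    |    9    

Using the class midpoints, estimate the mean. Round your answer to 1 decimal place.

Midpoints: 3, 9, 15, 21, 27, 33, 39, 45
Σfm = 6×3 + 9×9 + 13×15 + 11×21 + 21×27 + 12×33 + 11×39 + 9×45 = 2322
n = Σf = 92
Mean = 2322 / 92 = 25.2391

25.2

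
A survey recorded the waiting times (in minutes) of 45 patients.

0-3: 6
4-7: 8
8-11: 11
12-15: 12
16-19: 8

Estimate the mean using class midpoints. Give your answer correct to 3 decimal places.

10.211

Midpoints: 1.5, 5.5, 9.5, 13.5, 17.5
Σfm = 6×1.5 + 8×5.5 + 11×9.5 + 12×13.5 + 8×17.5 = 459.5
n = Σf = 45
Mean = 459.5 / 45 = 10.2111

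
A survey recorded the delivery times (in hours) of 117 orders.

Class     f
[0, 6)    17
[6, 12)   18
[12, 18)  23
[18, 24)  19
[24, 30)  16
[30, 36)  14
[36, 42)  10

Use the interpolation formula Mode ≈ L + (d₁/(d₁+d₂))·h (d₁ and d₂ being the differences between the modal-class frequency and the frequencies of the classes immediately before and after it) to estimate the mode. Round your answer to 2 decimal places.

15.33

Modal class: [12, 18) (highest frequency 23).
d₁ = 23 − 18 = 5, d₂ = 23 − 19 = 4
Mode ≈ 12 + (5/(5+4)) × 6 = 12 + 3.3333 = 15.3333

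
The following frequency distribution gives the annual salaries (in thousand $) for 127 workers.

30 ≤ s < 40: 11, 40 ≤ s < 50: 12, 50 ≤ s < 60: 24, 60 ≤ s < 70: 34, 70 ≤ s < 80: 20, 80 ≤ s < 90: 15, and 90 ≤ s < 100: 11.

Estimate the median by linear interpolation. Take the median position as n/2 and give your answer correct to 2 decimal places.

Cumulative frequencies: 11, 23, 47, 81, 101, 116, 127
n = 127; position = n/2 = 63.5.
This falls in the class 60 ≤ s < 70: L = 60, F = 47, f = 34, h = 10.
Median ≈ 60 + ((63.5 − 47) / 34) × 10 = 64.8529

64.85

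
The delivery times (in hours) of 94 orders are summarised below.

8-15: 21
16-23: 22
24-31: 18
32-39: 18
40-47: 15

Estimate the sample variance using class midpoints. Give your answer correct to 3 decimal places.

124.749

Midpoints: 11.5, 19.5, 27.5, 35.5, 43.5
n = 94, Σfm = 2457, mean = 26.1383
Σfm² = 75823.5
Σf(m − x̄)² = Σfm² − (Σfm)²/n = 75823.5 − 2457²/94 = 11601.7021
Sample variance = 11601.7021 / 93 = 124.7495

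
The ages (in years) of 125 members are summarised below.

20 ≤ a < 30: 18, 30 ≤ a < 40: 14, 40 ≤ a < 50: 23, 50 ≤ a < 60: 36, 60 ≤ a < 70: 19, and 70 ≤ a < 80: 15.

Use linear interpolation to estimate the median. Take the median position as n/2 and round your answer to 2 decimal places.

Cumulative frequencies: 18, 32, 55, 91, 110, 125
n = 125; position = n/2 = 62.5.
This falls in the class 50 ≤ a < 60: L = 50, F = 55, f = 36, h = 10.
Median ≈ 50 + ((62.5 − 55) / 36) × 10 = 52.0833

52.08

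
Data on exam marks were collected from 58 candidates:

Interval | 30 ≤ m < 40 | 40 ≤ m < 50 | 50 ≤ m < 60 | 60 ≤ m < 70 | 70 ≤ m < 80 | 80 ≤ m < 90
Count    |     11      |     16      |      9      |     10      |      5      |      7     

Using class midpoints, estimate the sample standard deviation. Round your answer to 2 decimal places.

16.38

Midpoints: 35, 45, 55, 65, 75, 85
n = 58, Σfm = 3220, mean = 55.5172
Σfm² = 194050
Σf(m − x̄)² = Σfm² − (Σfm)²/n = 194050 − 3220²/58 = 15284.4828
Sample variance = 15284.4828 / 57 = 268.1488
Standard deviation = √268.1488 = 16.3753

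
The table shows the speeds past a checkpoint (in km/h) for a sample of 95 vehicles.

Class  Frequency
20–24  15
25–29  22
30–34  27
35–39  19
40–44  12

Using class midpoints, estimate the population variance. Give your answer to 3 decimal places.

Midpoints: 22, 27, 32, 37, 42
n = 95, Σfm = 2995, mean = 31.5263
Σfm² = 98125
Σf(m − x̄)² = Σfm² − (Σfm)²/n = 98125 − 2995²/95 = 3703.6842
Population variance = 3703.6842 / 95 = 38.9861

38.986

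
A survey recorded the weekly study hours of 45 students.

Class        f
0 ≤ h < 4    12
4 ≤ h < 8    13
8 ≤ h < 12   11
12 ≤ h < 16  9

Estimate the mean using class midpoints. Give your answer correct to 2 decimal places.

Midpoints: 2, 6, 10, 14
Σfm = 12×2 + 13×6 + 11×10 + 9×14 = 338
n = Σf = 45
Mean = 338 / 45 = 7.5111

7.51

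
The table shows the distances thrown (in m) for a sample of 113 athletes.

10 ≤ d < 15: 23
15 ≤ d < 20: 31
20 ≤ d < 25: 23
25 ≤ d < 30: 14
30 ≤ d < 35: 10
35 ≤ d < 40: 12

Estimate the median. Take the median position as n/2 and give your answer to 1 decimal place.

Cumulative frequencies: 23, 54, 77, 91, 101, 113
n = 113; position = n/2 = 56.5.
This falls in the class 20 ≤ d < 25: L = 20, F = 54, f = 23, h = 5.
Median ≈ 20 + ((56.5 − 54) / 23) × 5 = 20.5435

20.5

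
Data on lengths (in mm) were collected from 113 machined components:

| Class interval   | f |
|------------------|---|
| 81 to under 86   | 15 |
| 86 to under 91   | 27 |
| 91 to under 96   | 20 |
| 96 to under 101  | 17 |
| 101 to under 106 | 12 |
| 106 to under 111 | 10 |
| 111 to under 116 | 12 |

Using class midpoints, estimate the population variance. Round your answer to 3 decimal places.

88.492

Midpoints: 83.5, 88.5, 93.5, 98.5, 103.5, 108.5, 113.5
n = 113, Σfm = 10875.5, mean = 96.2434
Σfm² = 1056694.25
Σf(m − x̄)² = Σfm² − (Σfm)²/n = 1056694.25 − 10875.5²/113 = 9999.5575
Population variance = 9999.5575 / 113 = 88.4917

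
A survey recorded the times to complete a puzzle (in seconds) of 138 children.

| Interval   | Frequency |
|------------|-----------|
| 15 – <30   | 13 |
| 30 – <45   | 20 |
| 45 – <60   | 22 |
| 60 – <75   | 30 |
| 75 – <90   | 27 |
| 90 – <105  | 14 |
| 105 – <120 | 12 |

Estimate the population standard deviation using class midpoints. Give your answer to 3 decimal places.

Midpoints: 22.5, 37.5, 52.5, 67.5, 82.5, 97.5, 112.5
n = 138, Σfm = 9165, mean = 66.4130
Σfm² = 700762.5
Σf(m − x̄)² = Σfm² − (Σfm)²/n = 700762.5 − 9165²/138 = 92086.9565
Population variance = 92086.9565 / 138 = 667.2968
Standard deviation = √667.2968 = 25.8321

25.832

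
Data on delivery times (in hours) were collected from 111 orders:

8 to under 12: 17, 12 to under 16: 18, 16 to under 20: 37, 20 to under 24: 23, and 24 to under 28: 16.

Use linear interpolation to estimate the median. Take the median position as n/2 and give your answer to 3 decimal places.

Cumulative frequencies: 17, 35, 72, 95, 111
n = 111; position = n/2 = 55.5.
This falls in the class 16 to under 20: L = 16, F = 35, f = 37, h = 4.
Median ≈ 16 + ((55.5 − 35) / 37) × 4 = 18.2162

18.216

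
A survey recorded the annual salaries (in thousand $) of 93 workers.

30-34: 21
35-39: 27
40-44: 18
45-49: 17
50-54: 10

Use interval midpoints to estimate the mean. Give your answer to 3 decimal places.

40.280

Midpoints: 32, 37, 42, 47, 52
Σfm = 21×32 + 27×37 + 18×42 + 17×47 + 10×52 = 3746
n = Σf = 93
Mean = 3746 / 93 = 40.2796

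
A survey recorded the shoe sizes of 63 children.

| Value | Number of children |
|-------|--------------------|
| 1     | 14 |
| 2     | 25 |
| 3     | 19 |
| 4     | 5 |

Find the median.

Cumulative frequencies: 14, 39, 58, 63
n = 63, so the median is the value in position (n+1)/2 = 32.
Position 32 falls at value 2.

2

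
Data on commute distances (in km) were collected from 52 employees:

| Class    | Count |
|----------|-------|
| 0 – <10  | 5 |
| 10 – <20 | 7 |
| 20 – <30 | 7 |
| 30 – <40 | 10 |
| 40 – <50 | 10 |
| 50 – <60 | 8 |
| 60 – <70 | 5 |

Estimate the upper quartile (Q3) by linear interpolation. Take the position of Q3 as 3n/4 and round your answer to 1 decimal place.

50.0

Cumulative frequencies: 5, 12, 19, 29, 39, 47, 52
n = 52; position = 3n/4 = 39.
This falls in the class 40 – <50: L = 40, F = 29, f = 10, h = 10.
Upper quartile ≈ 40 + ((39 − 29) / 10) × 10 = 50.0000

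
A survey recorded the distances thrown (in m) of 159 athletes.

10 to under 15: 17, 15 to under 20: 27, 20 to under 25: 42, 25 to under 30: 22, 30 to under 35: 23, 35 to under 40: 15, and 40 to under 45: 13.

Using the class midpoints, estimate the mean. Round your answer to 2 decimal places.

25.77

Midpoints: 12.5, 17.5, 22.5, 27.5, 32.5, 37.5, 42.5
Σfm = 17×12.5 + 27×17.5 + 42×22.5 + 22×27.5 + 23×32.5 + 15×37.5 + 13×42.5 = 4097.5
n = Σf = 159
Mean = 4097.5 / 159 = 25.7704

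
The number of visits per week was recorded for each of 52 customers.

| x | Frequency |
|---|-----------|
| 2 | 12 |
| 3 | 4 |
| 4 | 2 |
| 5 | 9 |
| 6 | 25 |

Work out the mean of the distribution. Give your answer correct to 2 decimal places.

4.60

Values: 2, 3, 4, 5, 6
Σfx = 12×2 + 4×3 + 2×4 + 9×5 + 25×6 = 239
n = Σf = 52
Mean = 239 / 52 = 4.5962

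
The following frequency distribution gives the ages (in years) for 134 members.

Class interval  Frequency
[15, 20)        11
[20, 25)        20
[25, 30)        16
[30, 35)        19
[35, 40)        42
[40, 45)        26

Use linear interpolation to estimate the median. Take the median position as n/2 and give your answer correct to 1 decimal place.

35.1

Cumulative frequencies: 11, 31, 47, 66, 108, 134
n = 134; position = n/2 = 67.
This falls in the class [35, 40): L = 35, F = 66, f = 42, h = 5.
Median ≈ 35 + ((67 − 66) / 42) × 5 = 35.1190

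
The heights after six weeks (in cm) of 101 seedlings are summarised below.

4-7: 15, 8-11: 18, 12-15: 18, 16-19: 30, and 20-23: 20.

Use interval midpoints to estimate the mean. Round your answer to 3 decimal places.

Midpoints: 5.5, 9.5, 13.5, 17.5, 21.5
Σfm = 15×5.5 + 18×9.5 + 18×13.5 + 30×17.5 + 20×21.5 = 1451.5
n = Σf = 101
Mean = 1451.5 / 101 = 14.3713

14.371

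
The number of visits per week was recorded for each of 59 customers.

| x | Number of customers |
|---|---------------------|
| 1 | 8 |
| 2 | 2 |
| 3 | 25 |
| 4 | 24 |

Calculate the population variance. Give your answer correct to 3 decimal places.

0.973

Values: 1, 2, 3, 4
n = 59, Σfx = 183, mean = 3.1017
Σfx² = 625
Σf(x − x̄)² = Σfx² − (Σfx)²/n = 625 − 183²/59 = 57.3898
Population variance = 57.3898 / 59 = 0.9727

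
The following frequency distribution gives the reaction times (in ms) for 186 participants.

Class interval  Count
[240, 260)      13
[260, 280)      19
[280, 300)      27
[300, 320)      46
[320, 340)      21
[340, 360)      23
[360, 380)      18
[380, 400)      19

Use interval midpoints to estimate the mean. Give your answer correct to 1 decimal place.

320.0

Midpoints: 250, 270, 290, 310, 330, 350, 370, 390
Σfm = 13×250 + 19×270 + 27×290 + 46×310 + 21×330 + 23×350 + 18×370 + 19×390 = 59520
n = Σf = 186
Mean = 59520 / 186 = 320.0000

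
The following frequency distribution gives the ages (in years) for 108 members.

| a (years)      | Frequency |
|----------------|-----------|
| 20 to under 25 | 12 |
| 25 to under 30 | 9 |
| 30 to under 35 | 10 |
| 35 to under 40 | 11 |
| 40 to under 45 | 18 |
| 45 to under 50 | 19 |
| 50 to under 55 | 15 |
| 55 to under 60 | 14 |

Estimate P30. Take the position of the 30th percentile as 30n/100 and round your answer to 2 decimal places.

35.64

Cumulative frequencies: 12, 21, 31, 42, 60, 79, 94, 108
n = 108; position = 30n/100 = 32.4.
This falls in the class 35 to under 40: L = 35, F = 31, f = 11, h = 5.
30th percentile ≈ 35 + ((32.4 − 31) / 11) × 5 = 35.6364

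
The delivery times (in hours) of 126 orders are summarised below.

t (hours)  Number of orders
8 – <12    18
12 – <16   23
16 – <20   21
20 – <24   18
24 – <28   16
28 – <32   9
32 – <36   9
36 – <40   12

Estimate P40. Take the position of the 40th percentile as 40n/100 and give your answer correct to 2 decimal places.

17.79

Cumulative frequencies: 18, 41, 62, 80, 96, 105, 114, 126
n = 126; position = 40n/100 = 50.4.
This falls in the class 16 – <20: L = 16, F = 41, f = 21, h = 4.
40th percentile ≈ 16 + ((50.4 − 41) / 21) × 4 = 17.7905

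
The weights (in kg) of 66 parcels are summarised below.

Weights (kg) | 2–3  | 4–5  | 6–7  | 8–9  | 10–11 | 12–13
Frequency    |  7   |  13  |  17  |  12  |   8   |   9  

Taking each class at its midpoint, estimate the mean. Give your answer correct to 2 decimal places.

Midpoints: 2.5, 4.5, 6.5, 8.5, 10.5, 12.5
Σfm = 7×2.5 + 13×4.5 + 17×6.5 + 12×8.5 + 8×10.5 + 9×12.5 = 485
n = Σf = 66
Mean = 485 / 66 = 7.3485

7.35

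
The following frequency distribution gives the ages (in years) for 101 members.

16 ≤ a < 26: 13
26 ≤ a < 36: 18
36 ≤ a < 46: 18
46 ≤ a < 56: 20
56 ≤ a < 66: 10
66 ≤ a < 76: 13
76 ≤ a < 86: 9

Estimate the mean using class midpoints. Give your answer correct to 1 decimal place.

Midpoints: 21, 31, 41, 51, 61, 71, 81
Σfm = 13×21 + 18×31 + 18×41 + 20×51 + 10×61 + 13×71 + 9×81 = 4851
n = Σf = 101
Mean = 4851 / 101 = 48.0297

48.0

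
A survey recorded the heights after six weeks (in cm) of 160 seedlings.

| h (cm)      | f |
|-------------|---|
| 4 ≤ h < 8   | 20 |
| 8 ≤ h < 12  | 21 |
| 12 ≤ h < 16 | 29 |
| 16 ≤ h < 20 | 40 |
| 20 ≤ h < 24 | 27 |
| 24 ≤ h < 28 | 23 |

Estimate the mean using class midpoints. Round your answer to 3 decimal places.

16.550

Midpoints: 6, 10, 14, 18, 22, 26
Σfm = 20×6 + 21×10 + 29×14 + 40×18 + 27×22 + 23×26 = 2648
n = Σf = 160
Mean = 2648 / 160 = 16.5500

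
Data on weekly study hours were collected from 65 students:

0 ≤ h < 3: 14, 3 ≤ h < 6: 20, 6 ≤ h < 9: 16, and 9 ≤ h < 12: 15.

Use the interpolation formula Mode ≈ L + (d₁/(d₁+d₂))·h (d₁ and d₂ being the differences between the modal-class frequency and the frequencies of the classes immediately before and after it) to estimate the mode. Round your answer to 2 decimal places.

4.80

Modal class: 3 ≤ h < 6 (highest frequency 20).
d₁ = 20 − 14 = 6, d₂ = 20 − 16 = 4
Mode ≈ 3 + (6/(6+4)) × 3 = 3 + 1.8000 = 4.8000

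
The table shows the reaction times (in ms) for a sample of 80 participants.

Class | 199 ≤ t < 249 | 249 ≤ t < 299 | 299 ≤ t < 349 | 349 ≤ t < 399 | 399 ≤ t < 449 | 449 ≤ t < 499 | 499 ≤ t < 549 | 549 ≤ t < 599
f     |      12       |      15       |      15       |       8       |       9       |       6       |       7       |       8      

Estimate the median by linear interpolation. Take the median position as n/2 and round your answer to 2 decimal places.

342.33

Cumulative frequencies: 12, 27, 42, 50, 59, 65, 72, 80
n = 80; position = n/2 = 40.
This falls in the class 299 ≤ t < 349: L = 299, F = 27, f = 15, h = 50.
Median ≈ 299 + ((40 − 27) / 15) × 50 = 342.3333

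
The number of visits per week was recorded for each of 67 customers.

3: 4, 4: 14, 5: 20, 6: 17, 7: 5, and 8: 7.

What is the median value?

5

Cumulative frequencies: 4, 18, 38, 55, 60, 67
n = 67, so the median is the value in position (n+1)/2 = 34.
Position 34 falls at value 5.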